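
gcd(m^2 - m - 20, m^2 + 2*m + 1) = 1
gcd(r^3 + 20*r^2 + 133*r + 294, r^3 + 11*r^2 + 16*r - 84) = r^2 + 13*r + 42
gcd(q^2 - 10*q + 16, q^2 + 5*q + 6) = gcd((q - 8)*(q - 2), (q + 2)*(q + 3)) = 1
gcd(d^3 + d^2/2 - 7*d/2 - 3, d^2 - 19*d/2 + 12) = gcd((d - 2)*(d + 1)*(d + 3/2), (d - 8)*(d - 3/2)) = 1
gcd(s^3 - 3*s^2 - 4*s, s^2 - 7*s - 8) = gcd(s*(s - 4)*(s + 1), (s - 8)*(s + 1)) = s + 1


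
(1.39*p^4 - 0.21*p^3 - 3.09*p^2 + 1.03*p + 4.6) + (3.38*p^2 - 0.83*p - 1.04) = 1.39*p^4 - 0.21*p^3 + 0.29*p^2 + 0.2*p + 3.56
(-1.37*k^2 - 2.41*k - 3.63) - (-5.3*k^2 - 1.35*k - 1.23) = 3.93*k^2 - 1.06*k - 2.4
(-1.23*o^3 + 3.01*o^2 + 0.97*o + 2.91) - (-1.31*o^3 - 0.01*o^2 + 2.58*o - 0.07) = 0.0800000000000001*o^3 + 3.02*o^2 - 1.61*o + 2.98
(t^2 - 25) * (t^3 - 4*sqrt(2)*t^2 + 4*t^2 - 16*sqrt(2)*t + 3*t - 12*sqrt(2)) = t^5 - 4*sqrt(2)*t^4 + 4*t^4 - 16*sqrt(2)*t^3 - 22*t^3 - 100*t^2 + 88*sqrt(2)*t^2 - 75*t + 400*sqrt(2)*t + 300*sqrt(2)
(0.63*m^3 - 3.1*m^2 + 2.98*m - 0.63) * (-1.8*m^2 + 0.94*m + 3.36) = -1.134*m^5 + 6.1722*m^4 - 6.1612*m^3 - 6.4808*m^2 + 9.4206*m - 2.1168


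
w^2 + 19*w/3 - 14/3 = (w - 2/3)*(w + 7)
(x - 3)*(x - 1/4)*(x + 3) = x^3 - x^2/4 - 9*x + 9/4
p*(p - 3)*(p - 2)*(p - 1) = p^4 - 6*p^3 + 11*p^2 - 6*p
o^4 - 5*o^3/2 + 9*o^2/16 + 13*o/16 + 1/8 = (o - 2)*(o - 1)*(o + 1/4)^2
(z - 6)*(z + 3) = z^2 - 3*z - 18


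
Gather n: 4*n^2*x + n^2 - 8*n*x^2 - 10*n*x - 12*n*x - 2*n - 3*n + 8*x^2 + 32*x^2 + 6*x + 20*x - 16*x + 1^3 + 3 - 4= n^2*(4*x + 1) + n*(-8*x^2 - 22*x - 5) + 40*x^2 + 10*x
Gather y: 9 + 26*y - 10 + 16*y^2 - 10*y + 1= 16*y^2 + 16*y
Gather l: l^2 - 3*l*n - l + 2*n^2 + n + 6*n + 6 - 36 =l^2 + l*(-3*n - 1) + 2*n^2 + 7*n - 30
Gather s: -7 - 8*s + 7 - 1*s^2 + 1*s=-s^2 - 7*s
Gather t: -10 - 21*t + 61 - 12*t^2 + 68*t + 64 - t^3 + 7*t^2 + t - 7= -t^3 - 5*t^2 + 48*t + 108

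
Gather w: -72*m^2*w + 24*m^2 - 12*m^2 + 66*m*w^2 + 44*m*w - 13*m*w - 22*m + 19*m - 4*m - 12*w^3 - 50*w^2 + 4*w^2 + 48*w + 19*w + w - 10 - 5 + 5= 12*m^2 - 7*m - 12*w^3 + w^2*(66*m - 46) + w*(-72*m^2 + 31*m + 68) - 10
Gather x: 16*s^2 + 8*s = 16*s^2 + 8*s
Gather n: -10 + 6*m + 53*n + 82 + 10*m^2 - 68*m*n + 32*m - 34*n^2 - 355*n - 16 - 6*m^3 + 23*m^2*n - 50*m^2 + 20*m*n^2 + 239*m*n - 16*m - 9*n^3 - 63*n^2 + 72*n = -6*m^3 - 40*m^2 + 22*m - 9*n^3 + n^2*(20*m - 97) + n*(23*m^2 + 171*m - 230) + 56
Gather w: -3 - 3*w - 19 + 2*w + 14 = -w - 8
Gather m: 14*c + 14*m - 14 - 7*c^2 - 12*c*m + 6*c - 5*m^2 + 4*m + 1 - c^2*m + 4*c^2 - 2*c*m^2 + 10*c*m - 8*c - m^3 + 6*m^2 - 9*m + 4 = -3*c^2 + 12*c - m^3 + m^2*(1 - 2*c) + m*(-c^2 - 2*c + 9) - 9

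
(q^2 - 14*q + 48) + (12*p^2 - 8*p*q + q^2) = 12*p^2 - 8*p*q + 2*q^2 - 14*q + 48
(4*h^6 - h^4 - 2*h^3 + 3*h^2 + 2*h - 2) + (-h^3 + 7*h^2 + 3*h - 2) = 4*h^6 - h^4 - 3*h^3 + 10*h^2 + 5*h - 4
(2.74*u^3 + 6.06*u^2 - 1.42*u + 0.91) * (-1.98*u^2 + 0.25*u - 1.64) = -5.4252*u^5 - 11.3138*u^4 - 0.167*u^3 - 12.0952*u^2 + 2.5563*u - 1.4924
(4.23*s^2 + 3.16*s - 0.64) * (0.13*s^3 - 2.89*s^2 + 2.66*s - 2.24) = 0.5499*s^5 - 11.8139*s^4 + 2.0362*s^3 + 0.779999999999999*s^2 - 8.7808*s + 1.4336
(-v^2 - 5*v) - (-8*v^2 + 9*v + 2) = 7*v^2 - 14*v - 2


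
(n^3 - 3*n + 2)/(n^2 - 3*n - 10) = (n^2 - 2*n + 1)/(n - 5)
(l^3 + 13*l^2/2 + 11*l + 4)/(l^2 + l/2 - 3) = (2*l^2 + 9*l + 4)/(2*l - 3)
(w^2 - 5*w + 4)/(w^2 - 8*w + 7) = (w - 4)/(w - 7)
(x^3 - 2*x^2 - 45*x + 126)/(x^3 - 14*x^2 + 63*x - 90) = (x + 7)/(x - 5)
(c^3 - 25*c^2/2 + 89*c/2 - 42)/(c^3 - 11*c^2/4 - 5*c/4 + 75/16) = 8*(c^2 - 11*c + 28)/(8*c^2 - 10*c - 25)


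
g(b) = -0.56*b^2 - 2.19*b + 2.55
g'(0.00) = -2.19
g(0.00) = 2.55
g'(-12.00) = 11.25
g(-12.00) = -51.81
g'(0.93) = -3.23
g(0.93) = 0.03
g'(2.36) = -4.83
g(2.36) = -5.74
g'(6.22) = -9.16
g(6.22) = -32.74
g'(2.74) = -5.26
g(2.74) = -7.65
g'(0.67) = -2.94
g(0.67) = 0.83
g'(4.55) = -7.29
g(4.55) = -19.01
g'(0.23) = -2.45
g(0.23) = 2.02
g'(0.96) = -3.27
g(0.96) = -0.07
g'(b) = -1.12*b - 2.19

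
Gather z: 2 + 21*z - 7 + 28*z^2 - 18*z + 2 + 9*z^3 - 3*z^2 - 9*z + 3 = 9*z^3 + 25*z^2 - 6*z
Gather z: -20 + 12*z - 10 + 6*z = 18*z - 30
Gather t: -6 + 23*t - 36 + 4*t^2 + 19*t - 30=4*t^2 + 42*t - 72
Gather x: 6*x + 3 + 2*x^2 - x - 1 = 2*x^2 + 5*x + 2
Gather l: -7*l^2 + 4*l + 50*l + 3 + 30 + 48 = -7*l^2 + 54*l + 81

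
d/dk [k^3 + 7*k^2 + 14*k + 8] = 3*k^2 + 14*k + 14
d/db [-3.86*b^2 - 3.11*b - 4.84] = -7.72*b - 3.11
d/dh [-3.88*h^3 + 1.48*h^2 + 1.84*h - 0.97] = -11.64*h^2 + 2.96*h + 1.84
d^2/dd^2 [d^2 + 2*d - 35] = 2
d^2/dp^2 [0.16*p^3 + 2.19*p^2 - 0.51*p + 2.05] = 0.96*p + 4.38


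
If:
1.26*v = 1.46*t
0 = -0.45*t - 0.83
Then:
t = -1.84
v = -2.14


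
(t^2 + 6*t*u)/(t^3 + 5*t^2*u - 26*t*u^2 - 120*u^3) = t/(t^2 - t*u - 20*u^2)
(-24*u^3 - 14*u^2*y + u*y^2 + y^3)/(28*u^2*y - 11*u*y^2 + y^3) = (6*u^2 + 5*u*y + y^2)/(y*(-7*u + y))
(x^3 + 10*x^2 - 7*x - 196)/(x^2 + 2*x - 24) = (x^2 + 14*x + 49)/(x + 6)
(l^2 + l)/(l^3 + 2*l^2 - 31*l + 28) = l*(l + 1)/(l^3 + 2*l^2 - 31*l + 28)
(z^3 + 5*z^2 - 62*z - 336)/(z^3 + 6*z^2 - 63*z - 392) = (z + 6)/(z + 7)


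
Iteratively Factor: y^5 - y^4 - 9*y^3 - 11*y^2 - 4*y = (y + 1)*(y^4 - 2*y^3 - 7*y^2 - 4*y) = (y + 1)^2*(y^3 - 3*y^2 - 4*y) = y*(y + 1)^2*(y^2 - 3*y - 4) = y*(y + 1)^3*(y - 4)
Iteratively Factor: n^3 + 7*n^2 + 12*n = (n + 4)*(n^2 + 3*n) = (n + 3)*(n + 4)*(n)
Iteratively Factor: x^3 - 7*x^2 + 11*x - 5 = (x - 5)*(x^2 - 2*x + 1) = (x - 5)*(x - 1)*(x - 1)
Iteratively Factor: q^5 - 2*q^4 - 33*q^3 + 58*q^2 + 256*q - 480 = (q + 4)*(q^4 - 6*q^3 - 9*q^2 + 94*q - 120) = (q + 4)^2*(q^3 - 10*q^2 + 31*q - 30) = (q - 3)*(q + 4)^2*(q^2 - 7*q + 10) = (q - 5)*(q - 3)*(q + 4)^2*(q - 2)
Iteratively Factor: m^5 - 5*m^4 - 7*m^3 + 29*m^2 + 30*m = (m)*(m^4 - 5*m^3 - 7*m^2 + 29*m + 30) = m*(m - 5)*(m^3 - 7*m - 6) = m*(m - 5)*(m + 1)*(m^2 - m - 6) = m*(m - 5)*(m - 3)*(m + 1)*(m + 2)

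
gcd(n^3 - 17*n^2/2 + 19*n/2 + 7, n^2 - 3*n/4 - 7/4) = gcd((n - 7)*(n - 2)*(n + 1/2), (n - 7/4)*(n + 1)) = 1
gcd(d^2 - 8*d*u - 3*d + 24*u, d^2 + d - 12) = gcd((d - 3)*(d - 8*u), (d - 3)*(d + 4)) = d - 3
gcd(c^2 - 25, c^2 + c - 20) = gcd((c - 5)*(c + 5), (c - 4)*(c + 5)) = c + 5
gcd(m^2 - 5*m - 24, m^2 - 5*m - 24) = m^2 - 5*m - 24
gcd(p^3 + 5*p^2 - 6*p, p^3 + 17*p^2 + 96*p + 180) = p + 6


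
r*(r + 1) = r^2 + r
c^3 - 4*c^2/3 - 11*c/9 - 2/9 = (c - 2)*(c + 1/3)^2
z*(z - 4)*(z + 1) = z^3 - 3*z^2 - 4*z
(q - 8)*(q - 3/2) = q^2 - 19*q/2 + 12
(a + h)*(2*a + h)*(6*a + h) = 12*a^3 + 20*a^2*h + 9*a*h^2 + h^3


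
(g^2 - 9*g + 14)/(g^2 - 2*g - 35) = (g - 2)/(g + 5)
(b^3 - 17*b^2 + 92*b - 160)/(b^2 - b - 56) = (b^2 - 9*b + 20)/(b + 7)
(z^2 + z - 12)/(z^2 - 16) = (z - 3)/(z - 4)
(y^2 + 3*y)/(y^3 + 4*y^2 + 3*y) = 1/(y + 1)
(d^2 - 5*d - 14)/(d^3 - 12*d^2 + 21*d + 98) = 1/(d - 7)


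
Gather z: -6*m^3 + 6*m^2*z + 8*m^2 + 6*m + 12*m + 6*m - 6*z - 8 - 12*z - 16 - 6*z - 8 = -6*m^3 + 8*m^2 + 24*m + z*(6*m^2 - 24) - 32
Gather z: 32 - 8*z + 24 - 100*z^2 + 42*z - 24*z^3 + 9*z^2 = -24*z^3 - 91*z^2 + 34*z + 56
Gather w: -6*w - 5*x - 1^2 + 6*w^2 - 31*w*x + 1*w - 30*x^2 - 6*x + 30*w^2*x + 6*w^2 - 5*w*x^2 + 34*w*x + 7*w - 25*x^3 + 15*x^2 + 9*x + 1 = w^2*(30*x + 12) + w*(-5*x^2 + 3*x + 2) - 25*x^3 - 15*x^2 - 2*x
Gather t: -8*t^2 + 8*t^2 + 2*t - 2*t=0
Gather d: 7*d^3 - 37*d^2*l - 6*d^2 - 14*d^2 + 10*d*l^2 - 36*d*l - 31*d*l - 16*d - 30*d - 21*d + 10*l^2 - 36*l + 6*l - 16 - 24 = 7*d^3 + d^2*(-37*l - 20) + d*(10*l^2 - 67*l - 67) + 10*l^2 - 30*l - 40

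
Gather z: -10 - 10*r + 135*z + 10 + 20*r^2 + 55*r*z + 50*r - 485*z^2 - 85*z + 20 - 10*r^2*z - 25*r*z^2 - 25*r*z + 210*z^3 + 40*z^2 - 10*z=20*r^2 + 40*r + 210*z^3 + z^2*(-25*r - 445) + z*(-10*r^2 + 30*r + 40) + 20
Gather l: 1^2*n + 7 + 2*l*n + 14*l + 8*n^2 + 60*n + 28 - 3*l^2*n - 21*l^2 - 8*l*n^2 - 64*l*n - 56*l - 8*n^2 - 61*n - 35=l^2*(-3*n - 21) + l*(-8*n^2 - 62*n - 42)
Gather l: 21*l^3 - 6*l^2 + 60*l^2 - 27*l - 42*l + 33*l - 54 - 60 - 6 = 21*l^3 + 54*l^2 - 36*l - 120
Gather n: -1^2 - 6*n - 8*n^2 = -8*n^2 - 6*n - 1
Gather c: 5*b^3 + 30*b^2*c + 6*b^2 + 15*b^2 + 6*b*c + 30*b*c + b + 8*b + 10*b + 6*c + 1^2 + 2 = 5*b^3 + 21*b^2 + 19*b + c*(30*b^2 + 36*b + 6) + 3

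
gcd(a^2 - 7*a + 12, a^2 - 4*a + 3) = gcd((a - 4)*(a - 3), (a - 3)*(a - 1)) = a - 3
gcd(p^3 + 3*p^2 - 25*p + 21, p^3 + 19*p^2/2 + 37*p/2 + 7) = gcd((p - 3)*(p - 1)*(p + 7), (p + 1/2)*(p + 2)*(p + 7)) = p + 7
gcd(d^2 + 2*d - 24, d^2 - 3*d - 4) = d - 4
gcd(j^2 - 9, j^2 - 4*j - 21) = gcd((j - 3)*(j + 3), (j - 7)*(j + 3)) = j + 3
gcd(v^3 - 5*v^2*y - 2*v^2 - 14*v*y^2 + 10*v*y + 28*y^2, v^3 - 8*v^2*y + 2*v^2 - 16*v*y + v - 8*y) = 1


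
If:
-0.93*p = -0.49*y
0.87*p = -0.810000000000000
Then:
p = -0.93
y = -1.77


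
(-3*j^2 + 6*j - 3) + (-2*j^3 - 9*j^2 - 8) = -2*j^3 - 12*j^2 + 6*j - 11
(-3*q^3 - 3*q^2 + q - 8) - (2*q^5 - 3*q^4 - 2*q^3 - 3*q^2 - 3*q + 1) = -2*q^5 + 3*q^4 - q^3 + 4*q - 9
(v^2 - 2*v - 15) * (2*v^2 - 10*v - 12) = 2*v^4 - 14*v^3 - 22*v^2 + 174*v + 180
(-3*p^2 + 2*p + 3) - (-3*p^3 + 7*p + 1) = 3*p^3 - 3*p^2 - 5*p + 2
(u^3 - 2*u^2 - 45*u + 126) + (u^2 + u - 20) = u^3 - u^2 - 44*u + 106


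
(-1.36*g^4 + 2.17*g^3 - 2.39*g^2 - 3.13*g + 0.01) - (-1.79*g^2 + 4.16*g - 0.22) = -1.36*g^4 + 2.17*g^3 - 0.6*g^2 - 7.29*g + 0.23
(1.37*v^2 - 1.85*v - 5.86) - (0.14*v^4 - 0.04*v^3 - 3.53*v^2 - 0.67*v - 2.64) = -0.14*v^4 + 0.04*v^3 + 4.9*v^2 - 1.18*v - 3.22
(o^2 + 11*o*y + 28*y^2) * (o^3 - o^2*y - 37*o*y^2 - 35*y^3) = o^5 + 10*o^4*y - 20*o^3*y^2 - 470*o^2*y^3 - 1421*o*y^4 - 980*y^5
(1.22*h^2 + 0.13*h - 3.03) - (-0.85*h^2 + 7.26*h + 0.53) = 2.07*h^2 - 7.13*h - 3.56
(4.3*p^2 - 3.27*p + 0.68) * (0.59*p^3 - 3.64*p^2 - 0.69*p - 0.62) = 2.537*p^5 - 17.5813*p^4 + 9.337*p^3 - 2.8849*p^2 + 1.5582*p - 0.4216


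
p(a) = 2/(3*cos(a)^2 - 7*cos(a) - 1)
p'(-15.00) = 0.41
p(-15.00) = 0.33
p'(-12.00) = -0.09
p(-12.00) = -0.42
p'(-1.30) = 1.47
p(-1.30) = -0.75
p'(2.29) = -0.68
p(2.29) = 0.41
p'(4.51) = 57.61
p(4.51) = 3.79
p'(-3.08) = 0.02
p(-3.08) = 0.22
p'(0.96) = -0.36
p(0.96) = -0.50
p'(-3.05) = 0.03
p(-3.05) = 0.22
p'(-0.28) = 0.03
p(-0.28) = -0.40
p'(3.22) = 0.03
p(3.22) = 0.22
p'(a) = 2*(6*sin(a)*cos(a) - 7*sin(a))/(3*cos(a)^2 - 7*cos(a) - 1)^2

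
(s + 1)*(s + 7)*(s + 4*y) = s^3 + 4*s^2*y + 8*s^2 + 32*s*y + 7*s + 28*y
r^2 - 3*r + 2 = (r - 2)*(r - 1)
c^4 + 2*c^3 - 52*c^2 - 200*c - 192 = (c - 8)*(c + 2)^2*(c + 6)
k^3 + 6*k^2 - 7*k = k*(k - 1)*(k + 7)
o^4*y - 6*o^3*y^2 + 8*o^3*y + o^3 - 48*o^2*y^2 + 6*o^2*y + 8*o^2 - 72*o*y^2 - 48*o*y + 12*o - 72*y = (o + 2)*(o + 6)*(o - 6*y)*(o*y + 1)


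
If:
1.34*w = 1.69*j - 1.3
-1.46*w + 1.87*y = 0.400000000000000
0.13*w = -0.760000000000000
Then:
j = -3.87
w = -5.85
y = -4.35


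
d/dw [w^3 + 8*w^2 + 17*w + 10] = 3*w^2 + 16*w + 17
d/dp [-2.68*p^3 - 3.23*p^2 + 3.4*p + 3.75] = -8.04*p^2 - 6.46*p + 3.4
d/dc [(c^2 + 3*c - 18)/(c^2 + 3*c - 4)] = 14*(2*c + 3)/(c^2 + 3*c - 4)^2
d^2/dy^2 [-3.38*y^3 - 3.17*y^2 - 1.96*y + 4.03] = -20.28*y - 6.34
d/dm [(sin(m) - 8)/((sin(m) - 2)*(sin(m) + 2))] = (16*sin(m) + cos(m)^2 - 5)*cos(m)/((sin(m) - 2)^2*(sin(m) + 2)^2)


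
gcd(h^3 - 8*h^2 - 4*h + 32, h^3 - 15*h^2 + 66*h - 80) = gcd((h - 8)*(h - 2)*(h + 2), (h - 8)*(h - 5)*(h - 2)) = h^2 - 10*h + 16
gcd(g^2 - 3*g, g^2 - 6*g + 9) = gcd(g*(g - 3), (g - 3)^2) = g - 3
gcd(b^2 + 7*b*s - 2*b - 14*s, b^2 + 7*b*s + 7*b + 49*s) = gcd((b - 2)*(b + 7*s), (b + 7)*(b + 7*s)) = b + 7*s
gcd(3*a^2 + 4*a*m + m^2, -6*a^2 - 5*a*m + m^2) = a + m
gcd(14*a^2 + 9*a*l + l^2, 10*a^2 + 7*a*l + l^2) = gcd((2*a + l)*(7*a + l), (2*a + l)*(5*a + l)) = 2*a + l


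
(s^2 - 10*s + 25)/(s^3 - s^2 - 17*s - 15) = (s - 5)/(s^2 + 4*s + 3)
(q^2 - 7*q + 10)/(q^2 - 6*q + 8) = (q - 5)/(q - 4)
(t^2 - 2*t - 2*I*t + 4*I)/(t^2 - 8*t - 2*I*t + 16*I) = (t - 2)/(t - 8)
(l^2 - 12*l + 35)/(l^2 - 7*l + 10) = (l - 7)/(l - 2)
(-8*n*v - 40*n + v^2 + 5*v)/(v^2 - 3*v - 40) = (-8*n + v)/(v - 8)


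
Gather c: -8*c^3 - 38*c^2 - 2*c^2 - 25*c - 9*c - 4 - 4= -8*c^3 - 40*c^2 - 34*c - 8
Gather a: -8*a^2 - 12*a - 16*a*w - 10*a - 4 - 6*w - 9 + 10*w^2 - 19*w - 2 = -8*a^2 + a*(-16*w - 22) + 10*w^2 - 25*w - 15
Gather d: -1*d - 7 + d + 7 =0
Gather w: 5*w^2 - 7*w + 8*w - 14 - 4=5*w^2 + w - 18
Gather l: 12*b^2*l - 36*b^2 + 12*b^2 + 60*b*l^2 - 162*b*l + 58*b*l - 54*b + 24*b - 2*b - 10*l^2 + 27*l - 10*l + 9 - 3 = -24*b^2 - 32*b + l^2*(60*b - 10) + l*(12*b^2 - 104*b + 17) + 6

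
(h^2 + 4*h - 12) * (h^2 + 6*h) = h^4 + 10*h^3 + 12*h^2 - 72*h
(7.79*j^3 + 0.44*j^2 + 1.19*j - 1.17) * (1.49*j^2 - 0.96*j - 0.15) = 11.6071*j^5 - 6.8228*j^4 + 0.1822*j^3 - 2.9517*j^2 + 0.9447*j + 0.1755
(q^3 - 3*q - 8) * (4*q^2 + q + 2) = 4*q^5 + q^4 - 10*q^3 - 35*q^2 - 14*q - 16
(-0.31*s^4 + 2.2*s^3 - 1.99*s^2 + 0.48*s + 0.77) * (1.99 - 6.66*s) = 2.0646*s^5 - 15.2689*s^4 + 17.6314*s^3 - 7.1569*s^2 - 4.173*s + 1.5323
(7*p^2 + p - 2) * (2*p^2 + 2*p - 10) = 14*p^4 + 16*p^3 - 72*p^2 - 14*p + 20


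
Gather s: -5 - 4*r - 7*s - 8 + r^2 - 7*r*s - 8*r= r^2 - 12*r + s*(-7*r - 7) - 13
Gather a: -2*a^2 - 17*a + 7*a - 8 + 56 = -2*a^2 - 10*a + 48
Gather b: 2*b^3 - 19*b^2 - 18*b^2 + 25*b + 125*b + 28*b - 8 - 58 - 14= 2*b^3 - 37*b^2 + 178*b - 80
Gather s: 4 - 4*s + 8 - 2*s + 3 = 15 - 6*s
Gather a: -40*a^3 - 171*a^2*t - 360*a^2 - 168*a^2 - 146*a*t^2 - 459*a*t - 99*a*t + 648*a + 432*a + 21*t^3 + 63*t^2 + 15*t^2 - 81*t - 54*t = -40*a^3 + a^2*(-171*t - 528) + a*(-146*t^2 - 558*t + 1080) + 21*t^3 + 78*t^2 - 135*t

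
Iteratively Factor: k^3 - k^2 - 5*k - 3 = (k + 1)*(k^2 - 2*k - 3) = (k - 3)*(k + 1)*(k + 1)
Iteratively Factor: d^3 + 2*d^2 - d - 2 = (d - 1)*(d^2 + 3*d + 2) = (d - 1)*(d + 1)*(d + 2)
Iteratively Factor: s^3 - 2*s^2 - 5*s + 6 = (s - 1)*(s^2 - s - 6) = (s - 3)*(s - 1)*(s + 2)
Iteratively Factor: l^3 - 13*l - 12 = (l + 3)*(l^2 - 3*l - 4) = (l - 4)*(l + 3)*(l + 1)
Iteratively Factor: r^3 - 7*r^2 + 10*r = (r)*(r^2 - 7*r + 10) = r*(r - 2)*(r - 5)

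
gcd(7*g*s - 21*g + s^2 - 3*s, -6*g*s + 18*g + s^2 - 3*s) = s - 3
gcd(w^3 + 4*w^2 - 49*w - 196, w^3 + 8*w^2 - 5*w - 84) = w^2 + 11*w + 28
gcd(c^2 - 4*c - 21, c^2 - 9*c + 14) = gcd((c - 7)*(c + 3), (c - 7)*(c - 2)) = c - 7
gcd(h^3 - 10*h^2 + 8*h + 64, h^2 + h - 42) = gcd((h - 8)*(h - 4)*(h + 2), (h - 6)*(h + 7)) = 1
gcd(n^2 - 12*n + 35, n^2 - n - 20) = n - 5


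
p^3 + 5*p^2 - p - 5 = (p - 1)*(p + 1)*(p + 5)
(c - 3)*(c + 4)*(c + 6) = c^3 + 7*c^2 - 6*c - 72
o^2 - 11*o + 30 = (o - 6)*(o - 5)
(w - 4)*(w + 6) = w^2 + 2*w - 24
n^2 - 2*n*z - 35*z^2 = (n - 7*z)*(n + 5*z)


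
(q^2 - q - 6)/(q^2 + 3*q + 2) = (q - 3)/(q + 1)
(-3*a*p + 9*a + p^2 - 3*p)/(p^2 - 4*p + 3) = (-3*a + p)/(p - 1)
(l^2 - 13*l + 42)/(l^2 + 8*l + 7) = (l^2 - 13*l + 42)/(l^2 + 8*l + 7)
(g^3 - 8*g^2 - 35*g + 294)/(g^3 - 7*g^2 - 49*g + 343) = (g + 6)/(g + 7)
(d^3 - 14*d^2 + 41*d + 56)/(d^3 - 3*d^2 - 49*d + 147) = (d^2 - 7*d - 8)/(d^2 + 4*d - 21)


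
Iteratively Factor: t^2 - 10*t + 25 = (t - 5)*(t - 5)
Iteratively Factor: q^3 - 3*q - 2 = (q + 1)*(q^2 - q - 2) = (q - 2)*(q + 1)*(q + 1)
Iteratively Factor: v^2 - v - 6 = (v + 2)*(v - 3)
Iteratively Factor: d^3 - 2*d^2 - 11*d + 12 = (d - 1)*(d^2 - d - 12) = (d - 1)*(d + 3)*(d - 4)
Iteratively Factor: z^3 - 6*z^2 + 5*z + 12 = (z - 4)*(z^2 - 2*z - 3) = (z - 4)*(z + 1)*(z - 3)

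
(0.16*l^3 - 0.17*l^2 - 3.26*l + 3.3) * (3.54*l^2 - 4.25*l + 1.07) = 0.5664*l^5 - 1.2818*l^4 - 10.6467*l^3 + 25.3551*l^2 - 17.5132*l + 3.531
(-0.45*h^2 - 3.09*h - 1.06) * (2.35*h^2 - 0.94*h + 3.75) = -1.0575*h^4 - 6.8385*h^3 - 1.2739*h^2 - 10.5911*h - 3.975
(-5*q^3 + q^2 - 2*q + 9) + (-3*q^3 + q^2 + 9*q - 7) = -8*q^3 + 2*q^2 + 7*q + 2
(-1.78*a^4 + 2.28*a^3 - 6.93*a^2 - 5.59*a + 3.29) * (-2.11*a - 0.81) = 3.7558*a^5 - 3.369*a^4 + 12.7755*a^3 + 17.4082*a^2 - 2.414*a - 2.6649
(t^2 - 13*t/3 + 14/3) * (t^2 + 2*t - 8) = t^4 - 7*t^3/3 - 12*t^2 + 44*t - 112/3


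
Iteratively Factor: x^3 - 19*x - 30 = (x - 5)*(x^2 + 5*x + 6) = (x - 5)*(x + 2)*(x + 3)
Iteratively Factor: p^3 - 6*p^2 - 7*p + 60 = (p + 3)*(p^2 - 9*p + 20) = (p - 5)*(p + 3)*(p - 4)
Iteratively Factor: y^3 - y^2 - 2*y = (y - 2)*(y^2 + y) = (y - 2)*(y + 1)*(y)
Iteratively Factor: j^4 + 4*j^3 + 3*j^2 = (j + 3)*(j^3 + j^2) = j*(j + 3)*(j^2 + j) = j*(j + 1)*(j + 3)*(j)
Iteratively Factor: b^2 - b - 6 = (b - 3)*(b + 2)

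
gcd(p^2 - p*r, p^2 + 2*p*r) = p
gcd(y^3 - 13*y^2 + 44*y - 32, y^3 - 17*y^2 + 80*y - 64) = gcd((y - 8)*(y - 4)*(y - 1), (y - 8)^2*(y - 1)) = y^2 - 9*y + 8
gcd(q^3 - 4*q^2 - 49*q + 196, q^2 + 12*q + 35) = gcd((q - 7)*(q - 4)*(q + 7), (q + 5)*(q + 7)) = q + 7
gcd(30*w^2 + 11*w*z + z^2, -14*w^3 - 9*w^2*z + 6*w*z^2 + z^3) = 1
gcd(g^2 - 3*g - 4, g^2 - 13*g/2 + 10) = g - 4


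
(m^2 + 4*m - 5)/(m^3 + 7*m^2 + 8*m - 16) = (m + 5)/(m^2 + 8*m + 16)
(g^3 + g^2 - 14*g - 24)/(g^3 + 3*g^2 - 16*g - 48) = (g + 2)/(g + 4)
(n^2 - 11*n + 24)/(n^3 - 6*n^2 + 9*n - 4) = (n^2 - 11*n + 24)/(n^3 - 6*n^2 + 9*n - 4)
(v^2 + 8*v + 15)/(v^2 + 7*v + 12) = (v + 5)/(v + 4)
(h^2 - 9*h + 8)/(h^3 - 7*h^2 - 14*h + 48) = (h - 1)/(h^2 + h - 6)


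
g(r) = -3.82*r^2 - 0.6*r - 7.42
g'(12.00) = -92.28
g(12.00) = -564.70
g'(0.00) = -0.60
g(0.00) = -7.42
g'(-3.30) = 24.61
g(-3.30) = -47.04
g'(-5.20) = 39.13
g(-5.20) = -107.59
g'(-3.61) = 26.98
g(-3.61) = -55.04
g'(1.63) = -13.05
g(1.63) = -18.55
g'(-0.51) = 3.30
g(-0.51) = -8.11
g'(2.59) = -20.39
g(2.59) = -34.60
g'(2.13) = -16.87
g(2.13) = -26.03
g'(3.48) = -27.19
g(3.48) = -55.77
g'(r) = -7.64*r - 0.6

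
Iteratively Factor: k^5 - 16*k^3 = (k)*(k^4 - 16*k^2) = k*(k + 4)*(k^3 - 4*k^2) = k^2*(k + 4)*(k^2 - 4*k) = k^2*(k - 4)*(k + 4)*(k)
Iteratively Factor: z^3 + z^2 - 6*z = (z)*(z^2 + z - 6) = z*(z - 2)*(z + 3)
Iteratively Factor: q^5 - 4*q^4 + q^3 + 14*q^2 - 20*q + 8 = (q - 2)*(q^4 - 2*q^3 - 3*q^2 + 8*q - 4) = (q - 2)^2*(q^3 - 3*q + 2) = (q - 2)^2*(q - 1)*(q^2 + q - 2) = (q - 2)^2*(q - 1)^2*(q + 2)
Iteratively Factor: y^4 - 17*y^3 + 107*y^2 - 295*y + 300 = (y - 5)*(y^3 - 12*y^2 + 47*y - 60) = (y - 5)*(y - 3)*(y^2 - 9*y + 20) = (y - 5)^2*(y - 3)*(y - 4)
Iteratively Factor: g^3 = (g)*(g^2) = g^2*(g)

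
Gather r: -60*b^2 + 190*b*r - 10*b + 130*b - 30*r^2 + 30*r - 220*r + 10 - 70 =-60*b^2 + 120*b - 30*r^2 + r*(190*b - 190) - 60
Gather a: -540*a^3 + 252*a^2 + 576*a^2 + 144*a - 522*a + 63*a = -540*a^3 + 828*a^2 - 315*a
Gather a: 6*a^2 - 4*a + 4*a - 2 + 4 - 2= 6*a^2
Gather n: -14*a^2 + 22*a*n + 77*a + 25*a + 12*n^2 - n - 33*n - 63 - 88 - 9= -14*a^2 + 102*a + 12*n^2 + n*(22*a - 34) - 160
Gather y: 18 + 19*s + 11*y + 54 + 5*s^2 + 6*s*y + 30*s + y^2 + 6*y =5*s^2 + 49*s + y^2 + y*(6*s + 17) + 72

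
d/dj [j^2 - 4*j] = 2*j - 4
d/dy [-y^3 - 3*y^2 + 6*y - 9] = -3*y^2 - 6*y + 6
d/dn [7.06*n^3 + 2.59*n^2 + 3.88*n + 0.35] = 21.18*n^2 + 5.18*n + 3.88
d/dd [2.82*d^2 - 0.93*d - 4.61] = 5.64*d - 0.93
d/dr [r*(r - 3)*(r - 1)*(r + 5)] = 4*r^3 + 3*r^2 - 34*r + 15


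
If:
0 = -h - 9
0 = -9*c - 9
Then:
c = -1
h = -9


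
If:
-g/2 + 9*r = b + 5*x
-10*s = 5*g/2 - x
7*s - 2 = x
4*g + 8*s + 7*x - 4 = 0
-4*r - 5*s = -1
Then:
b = -6149/1044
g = -112/87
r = -269/1044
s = 106/261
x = 220/261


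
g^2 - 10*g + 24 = (g - 6)*(g - 4)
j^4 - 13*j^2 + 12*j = j*(j - 3)*(j - 1)*(j + 4)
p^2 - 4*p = p*(p - 4)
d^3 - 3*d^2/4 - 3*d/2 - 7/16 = (d - 7/4)*(d + 1/2)^2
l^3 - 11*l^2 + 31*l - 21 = (l - 7)*(l - 3)*(l - 1)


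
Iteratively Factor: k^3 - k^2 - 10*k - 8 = (k - 4)*(k^2 + 3*k + 2) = (k - 4)*(k + 1)*(k + 2)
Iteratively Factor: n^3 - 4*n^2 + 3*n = (n - 3)*(n^2 - n) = n*(n - 3)*(n - 1)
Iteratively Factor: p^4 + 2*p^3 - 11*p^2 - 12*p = (p)*(p^3 + 2*p^2 - 11*p - 12) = p*(p - 3)*(p^2 + 5*p + 4) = p*(p - 3)*(p + 1)*(p + 4)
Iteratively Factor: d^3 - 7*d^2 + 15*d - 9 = (d - 3)*(d^2 - 4*d + 3) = (d - 3)*(d - 1)*(d - 3)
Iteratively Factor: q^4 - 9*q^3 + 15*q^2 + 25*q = (q - 5)*(q^3 - 4*q^2 - 5*q) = (q - 5)*(q + 1)*(q^2 - 5*q) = q*(q - 5)*(q + 1)*(q - 5)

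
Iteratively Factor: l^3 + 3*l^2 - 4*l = (l)*(l^2 + 3*l - 4) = l*(l + 4)*(l - 1)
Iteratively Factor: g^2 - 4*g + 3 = (g - 3)*(g - 1)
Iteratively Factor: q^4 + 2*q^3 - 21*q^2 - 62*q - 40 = (q - 5)*(q^3 + 7*q^2 + 14*q + 8) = (q - 5)*(q + 2)*(q^2 + 5*q + 4) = (q - 5)*(q + 2)*(q + 4)*(q + 1)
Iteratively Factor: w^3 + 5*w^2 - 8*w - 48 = (w + 4)*(w^2 + w - 12) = (w - 3)*(w + 4)*(w + 4)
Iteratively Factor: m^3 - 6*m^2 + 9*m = (m)*(m^2 - 6*m + 9) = m*(m - 3)*(m - 3)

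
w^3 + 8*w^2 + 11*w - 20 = (w - 1)*(w + 4)*(w + 5)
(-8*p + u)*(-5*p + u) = 40*p^2 - 13*p*u + u^2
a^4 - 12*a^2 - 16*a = a*(a - 4)*(a + 2)^2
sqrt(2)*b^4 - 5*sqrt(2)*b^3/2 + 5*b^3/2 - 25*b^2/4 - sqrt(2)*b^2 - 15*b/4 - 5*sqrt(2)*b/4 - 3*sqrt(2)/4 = (b - 3)*(b + 1/2)*(b + sqrt(2))*(sqrt(2)*b + 1/2)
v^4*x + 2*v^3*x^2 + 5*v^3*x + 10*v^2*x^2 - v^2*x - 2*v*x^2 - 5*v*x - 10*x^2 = (v - 1)*(v + 5)*(v + 2*x)*(v*x + x)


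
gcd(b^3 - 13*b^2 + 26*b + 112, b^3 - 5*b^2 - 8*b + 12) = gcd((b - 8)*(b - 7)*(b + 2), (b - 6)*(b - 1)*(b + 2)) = b + 2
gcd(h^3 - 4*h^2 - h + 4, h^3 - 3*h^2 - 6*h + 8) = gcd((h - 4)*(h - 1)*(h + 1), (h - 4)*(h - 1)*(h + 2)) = h^2 - 5*h + 4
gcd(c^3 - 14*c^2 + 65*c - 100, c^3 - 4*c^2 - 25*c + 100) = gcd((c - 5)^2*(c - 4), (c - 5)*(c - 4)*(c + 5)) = c^2 - 9*c + 20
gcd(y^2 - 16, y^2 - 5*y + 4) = y - 4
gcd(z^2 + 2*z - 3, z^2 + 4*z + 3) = z + 3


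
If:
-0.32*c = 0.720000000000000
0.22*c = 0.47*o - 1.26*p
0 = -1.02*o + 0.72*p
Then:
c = -2.25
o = 0.38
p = 0.53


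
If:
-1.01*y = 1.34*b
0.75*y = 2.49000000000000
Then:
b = -2.50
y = 3.32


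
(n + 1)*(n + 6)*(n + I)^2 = n^4 + 7*n^3 + 2*I*n^3 + 5*n^2 + 14*I*n^2 - 7*n + 12*I*n - 6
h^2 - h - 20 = (h - 5)*(h + 4)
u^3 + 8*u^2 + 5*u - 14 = (u - 1)*(u + 2)*(u + 7)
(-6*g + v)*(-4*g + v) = 24*g^2 - 10*g*v + v^2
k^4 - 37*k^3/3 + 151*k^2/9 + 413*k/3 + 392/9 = (k - 8)*(k - 7)*(k + 1/3)*(k + 7/3)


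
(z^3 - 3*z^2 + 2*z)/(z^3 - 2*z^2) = (z - 1)/z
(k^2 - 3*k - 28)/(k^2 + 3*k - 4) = (k - 7)/(k - 1)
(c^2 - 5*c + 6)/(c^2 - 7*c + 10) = (c - 3)/(c - 5)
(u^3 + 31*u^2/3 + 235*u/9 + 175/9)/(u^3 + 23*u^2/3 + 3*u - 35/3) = (u + 5/3)/(u - 1)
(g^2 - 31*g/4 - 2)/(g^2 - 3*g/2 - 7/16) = 4*(g - 8)/(4*g - 7)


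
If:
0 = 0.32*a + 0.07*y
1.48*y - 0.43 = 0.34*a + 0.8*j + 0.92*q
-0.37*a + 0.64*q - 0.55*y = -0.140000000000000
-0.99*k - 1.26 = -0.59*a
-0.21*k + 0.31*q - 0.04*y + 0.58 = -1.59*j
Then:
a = 0.04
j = -0.47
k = -1.25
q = -0.34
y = -0.17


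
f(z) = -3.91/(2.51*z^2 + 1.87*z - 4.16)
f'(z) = -3.91*(-5.02*z - 1.87)/(2.51*z^2 + 1.87*z - 4.16)^2 = (19.6282*z + 7.3117)/(2.51*z^2 + 1.87*z - 4.16)^2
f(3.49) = -0.12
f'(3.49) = 0.07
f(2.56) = -0.23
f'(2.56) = 0.20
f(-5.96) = -0.05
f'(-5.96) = -0.02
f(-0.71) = 0.93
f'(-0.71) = -0.37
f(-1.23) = 1.47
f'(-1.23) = -2.37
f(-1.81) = -5.76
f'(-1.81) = -61.32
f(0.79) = 3.50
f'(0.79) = 18.31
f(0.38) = 1.27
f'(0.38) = 1.55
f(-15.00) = -0.01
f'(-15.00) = -0.00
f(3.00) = -0.16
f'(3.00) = 0.11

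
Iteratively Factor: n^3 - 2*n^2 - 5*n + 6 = (n + 2)*(n^2 - 4*n + 3) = (n - 1)*(n + 2)*(n - 3)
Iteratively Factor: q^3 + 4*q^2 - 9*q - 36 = (q + 4)*(q^2 - 9) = (q + 3)*(q + 4)*(q - 3)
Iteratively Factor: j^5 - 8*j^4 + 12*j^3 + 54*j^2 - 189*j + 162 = (j - 3)*(j^4 - 5*j^3 - 3*j^2 + 45*j - 54) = (j - 3)*(j + 3)*(j^3 - 8*j^2 + 21*j - 18) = (j - 3)*(j - 2)*(j + 3)*(j^2 - 6*j + 9) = (j - 3)^2*(j - 2)*(j + 3)*(j - 3)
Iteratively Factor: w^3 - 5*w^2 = (w)*(w^2 - 5*w) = w*(w - 5)*(w)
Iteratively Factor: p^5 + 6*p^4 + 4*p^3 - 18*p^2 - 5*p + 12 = (p + 3)*(p^4 + 3*p^3 - 5*p^2 - 3*p + 4) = (p + 3)*(p + 4)*(p^3 - p^2 - p + 1) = (p + 1)*(p + 3)*(p + 4)*(p^2 - 2*p + 1) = (p - 1)*(p + 1)*(p + 3)*(p + 4)*(p - 1)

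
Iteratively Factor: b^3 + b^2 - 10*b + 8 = (b - 1)*(b^2 + 2*b - 8) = (b - 1)*(b + 4)*(b - 2)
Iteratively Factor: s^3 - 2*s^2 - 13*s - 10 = (s + 2)*(s^2 - 4*s - 5) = (s - 5)*(s + 2)*(s + 1)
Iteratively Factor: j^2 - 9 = (j - 3)*(j + 3)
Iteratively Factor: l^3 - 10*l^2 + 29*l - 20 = (l - 5)*(l^2 - 5*l + 4) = (l - 5)*(l - 4)*(l - 1)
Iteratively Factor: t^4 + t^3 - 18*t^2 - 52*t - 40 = (t + 2)*(t^3 - t^2 - 16*t - 20) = (t + 2)^2*(t^2 - 3*t - 10) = (t - 5)*(t + 2)^2*(t + 2)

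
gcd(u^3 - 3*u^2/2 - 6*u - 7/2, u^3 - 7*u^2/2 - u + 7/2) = u^2 - 5*u/2 - 7/2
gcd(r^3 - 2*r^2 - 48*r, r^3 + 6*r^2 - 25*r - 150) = r + 6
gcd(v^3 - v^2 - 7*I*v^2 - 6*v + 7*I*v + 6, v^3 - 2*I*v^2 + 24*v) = v - 6*I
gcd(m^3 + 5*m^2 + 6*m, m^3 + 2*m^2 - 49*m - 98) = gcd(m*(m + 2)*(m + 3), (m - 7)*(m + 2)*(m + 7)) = m + 2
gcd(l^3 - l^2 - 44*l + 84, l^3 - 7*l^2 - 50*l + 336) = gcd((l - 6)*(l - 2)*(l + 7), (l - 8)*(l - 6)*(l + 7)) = l^2 + l - 42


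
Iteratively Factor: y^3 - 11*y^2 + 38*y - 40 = (y - 5)*(y^2 - 6*y + 8) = (y - 5)*(y - 2)*(y - 4)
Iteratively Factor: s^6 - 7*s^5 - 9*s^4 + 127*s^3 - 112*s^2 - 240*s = (s + 1)*(s^5 - 8*s^4 - s^3 + 128*s^2 - 240*s) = (s - 3)*(s + 1)*(s^4 - 5*s^3 - 16*s^2 + 80*s) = (s - 5)*(s - 3)*(s + 1)*(s^3 - 16*s) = (s - 5)*(s - 3)*(s + 1)*(s + 4)*(s^2 - 4*s) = (s - 5)*(s - 4)*(s - 3)*(s + 1)*(s + 4)*(s)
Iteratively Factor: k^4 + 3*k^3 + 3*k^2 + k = (k + 1)*(k^3 + 2*k^2 + k) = k*(k + 1)*(k^2 + 2*k + 1) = k*(k + 1)^2*(k + 1)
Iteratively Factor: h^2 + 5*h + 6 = (h + 2)*(h + 3)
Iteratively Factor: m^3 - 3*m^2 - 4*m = (m - 4)*(m^2 + m) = m*(m - 4)*(m + 1)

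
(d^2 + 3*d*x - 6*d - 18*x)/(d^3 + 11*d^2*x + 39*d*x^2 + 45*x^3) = (d - 6)/(d^2 + 8*d*x + 15*x^2)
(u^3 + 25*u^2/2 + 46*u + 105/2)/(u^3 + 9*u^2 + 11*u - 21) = (u + 5/2)/(u - 1)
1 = 1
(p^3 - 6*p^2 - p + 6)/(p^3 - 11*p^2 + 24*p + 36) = (p - 1)/(p - 6)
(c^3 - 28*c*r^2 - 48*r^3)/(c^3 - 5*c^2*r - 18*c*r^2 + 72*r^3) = (-c - 2*r)/(-c + 3*r)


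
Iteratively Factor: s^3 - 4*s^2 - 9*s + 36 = (s - 3)*(s^2 - s - 12) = (s - 4)*(s - 3)*(s + 3)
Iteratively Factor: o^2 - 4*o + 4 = (o - 2)*(o - 2)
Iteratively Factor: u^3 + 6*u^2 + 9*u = (u + 3)*(u^2 + 3*u) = (u + 3)^2*(u)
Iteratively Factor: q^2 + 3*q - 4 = (q - 1)*(q + 4)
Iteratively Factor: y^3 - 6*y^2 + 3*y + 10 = (y - 5)*(y^2 - y - 2) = (y - 5)*(y - 2)*(y + 1)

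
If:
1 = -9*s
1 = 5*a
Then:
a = 1/5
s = -1/9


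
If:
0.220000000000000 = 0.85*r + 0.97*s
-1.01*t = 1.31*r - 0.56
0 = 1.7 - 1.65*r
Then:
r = 1.03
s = -0.68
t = -0.78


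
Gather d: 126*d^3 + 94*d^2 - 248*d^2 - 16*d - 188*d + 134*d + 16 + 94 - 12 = 126*d^3 - 154*d^2 - 70*d + 98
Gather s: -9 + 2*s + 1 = 2*s - 8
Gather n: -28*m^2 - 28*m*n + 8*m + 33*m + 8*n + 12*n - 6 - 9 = -28*m^2 + 41*m + n*(20 - 28*m) - 15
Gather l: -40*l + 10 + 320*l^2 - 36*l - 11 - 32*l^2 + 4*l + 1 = 288*l^2 - 72*l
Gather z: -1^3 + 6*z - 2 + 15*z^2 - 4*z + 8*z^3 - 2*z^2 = 8*z^3 + 13*z^2 + 2*z - 3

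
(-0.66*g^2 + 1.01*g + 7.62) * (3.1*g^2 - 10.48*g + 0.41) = -2.046*g^4 + 10.0478*g^3 + 12.7666*g^2 - 79.4435*g + 3.1242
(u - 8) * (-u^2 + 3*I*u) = -u^3 + 8*u^2 + 3*I*u^2 - 24*I*u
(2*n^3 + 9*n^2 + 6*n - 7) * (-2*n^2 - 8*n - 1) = -4*n^5 - 34*n^4 - 86*n^3 - 43*n^2 + 50*n + 7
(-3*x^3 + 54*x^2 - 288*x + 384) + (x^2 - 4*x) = -3*x^3 + 55*x^2 - 292*x + 384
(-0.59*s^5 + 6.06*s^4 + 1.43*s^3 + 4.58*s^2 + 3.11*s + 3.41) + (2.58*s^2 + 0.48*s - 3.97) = -0.59*s^5 + 6.06*s^4 + 1.43*s^3 + 7.16*s^2 + 3.59*s - 0.56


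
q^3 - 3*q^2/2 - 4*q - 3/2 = (q - 3)*(q + 1/2)*(q + 1)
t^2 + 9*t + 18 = (t + 3)*(t + 6)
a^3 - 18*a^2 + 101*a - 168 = (a - 8)*(a - 7)*(a - 3)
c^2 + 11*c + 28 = (c + 4)*(c + 7)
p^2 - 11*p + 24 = (p - 8)*(p - 3)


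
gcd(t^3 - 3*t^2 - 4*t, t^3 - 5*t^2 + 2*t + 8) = t^2 - 3*t - 4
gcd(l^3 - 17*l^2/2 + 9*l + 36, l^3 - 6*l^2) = l - 6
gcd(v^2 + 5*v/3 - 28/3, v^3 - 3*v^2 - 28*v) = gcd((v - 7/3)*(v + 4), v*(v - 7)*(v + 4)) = v + 4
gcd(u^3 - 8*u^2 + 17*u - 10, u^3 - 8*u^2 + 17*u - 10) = u^3 - 8*u^2 + 17*u - 10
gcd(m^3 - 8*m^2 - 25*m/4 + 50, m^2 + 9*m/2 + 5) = m + 5/2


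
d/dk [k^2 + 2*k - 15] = 2*k + 2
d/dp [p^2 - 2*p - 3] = 2*p - 2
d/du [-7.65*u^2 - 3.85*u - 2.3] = -15.3*u - 3.85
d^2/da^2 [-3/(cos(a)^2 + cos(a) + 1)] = 3*(4*sin(a)^4 + sin(a)^2 - 19*cos(a)/4 + 3*cos(3*a)/4 - 5)/(-sin(a)^2 + cos(a) + 2)^3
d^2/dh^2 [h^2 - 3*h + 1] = 2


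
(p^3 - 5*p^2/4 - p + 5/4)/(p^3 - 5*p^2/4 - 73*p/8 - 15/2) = 2*(-4*p^3 + 5*p^2 + 4*p - 5)/(-8*p^3 + 10*p^2 + 73*p + 60)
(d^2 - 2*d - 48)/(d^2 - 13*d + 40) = (d + 6)/(d - 5)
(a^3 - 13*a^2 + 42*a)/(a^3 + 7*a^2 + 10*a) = (a^2 - 13*a + 42)/(a^2 + 7*a + 10)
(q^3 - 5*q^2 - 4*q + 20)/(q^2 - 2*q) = q - 3 - 10/q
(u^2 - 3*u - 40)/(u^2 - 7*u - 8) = (u + 5)/(u + 1)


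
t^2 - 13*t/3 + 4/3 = (t - 4)*(t - 1/3)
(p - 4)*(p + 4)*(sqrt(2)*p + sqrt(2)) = sqrt(2)*p^3 + sqrt(2)*p^2 - 16*sqrt(2)*p - 16*sqrt(2)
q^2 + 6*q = q*(q + 6)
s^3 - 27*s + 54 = (s - 3)^2*(s + 6)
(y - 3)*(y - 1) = y^2 - 4*y + 3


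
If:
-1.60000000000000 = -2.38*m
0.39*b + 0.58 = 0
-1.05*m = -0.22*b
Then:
No Solution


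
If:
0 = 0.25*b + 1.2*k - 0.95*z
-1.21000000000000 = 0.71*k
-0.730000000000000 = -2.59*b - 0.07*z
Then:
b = 0.34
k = -1.70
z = -2.06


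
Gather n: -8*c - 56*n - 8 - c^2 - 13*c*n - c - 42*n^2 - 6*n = -c^2 - 9*c - 42*n^2 + n*(-13*c - 62) - 8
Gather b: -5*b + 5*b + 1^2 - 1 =0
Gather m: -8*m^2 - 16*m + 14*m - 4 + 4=-8*m^2 - 2*m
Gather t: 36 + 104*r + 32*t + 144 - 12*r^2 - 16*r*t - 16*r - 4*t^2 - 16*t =-12*r^2 + 88*r - 4*t^2 + t*(16 - 16*r) + 180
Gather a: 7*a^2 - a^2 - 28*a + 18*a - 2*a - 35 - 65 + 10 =6*a^2 - 12*a - 90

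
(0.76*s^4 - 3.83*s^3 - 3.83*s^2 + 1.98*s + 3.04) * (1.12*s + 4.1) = 0.8512*s^5 - 1.1736*s^4 - 19.9926*s^3 - 13.4854*s^2 + 11.5228*s + 12.464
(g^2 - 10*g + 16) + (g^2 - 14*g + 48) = 2*g^2 - 24*g + 64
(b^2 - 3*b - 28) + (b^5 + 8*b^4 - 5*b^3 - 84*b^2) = b^5 + 8*b^4 - 5*b^3 - 83*b^2 - 3*b - 28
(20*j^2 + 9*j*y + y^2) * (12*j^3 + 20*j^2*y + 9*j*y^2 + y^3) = 240*j^5 + 508*j^4*y + 372*j^3*y^2 + 121*j^2*y^3 + 18*j*y^4 + y^5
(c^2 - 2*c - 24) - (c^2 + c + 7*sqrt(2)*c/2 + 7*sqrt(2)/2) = -7*sqrt(2)*c/2 - 3*c - 24 - 7*sqrt(2)/2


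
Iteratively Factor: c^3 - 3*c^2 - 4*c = (c + 1)*(c^2 - 4*c) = c*(c + 1)*(c - 4)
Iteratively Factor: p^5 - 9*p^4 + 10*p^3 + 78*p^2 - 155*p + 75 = (p - 1)*(p^4 - 8*p^3 + 2*p^2 + 80*p - 75) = (p - 1)^2*(p^3 - 7*p^2 - 5*p + 75) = (p - 1)^2*(p + 3)*(p^2 - 10*p + 25) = (p - 5)*(p - 1)^2*(p + 3)*(p - 5)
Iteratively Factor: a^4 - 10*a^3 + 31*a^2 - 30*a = (a - 2)*(a^3 - 8*a^2 + 15*a) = (a - 3)*(a - 2)*(a^2 - 5*a) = a*(a - 3)*(a - 2)*(a - 5)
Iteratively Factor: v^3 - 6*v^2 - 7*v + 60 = (v - 4)*(v^2 - 2*v - 15) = (v - 5)*(v - 4)*(v + 3)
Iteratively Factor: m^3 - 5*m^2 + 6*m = (m)*(m^2 - 5*m + 6) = m*(m - 3)*(m - 2)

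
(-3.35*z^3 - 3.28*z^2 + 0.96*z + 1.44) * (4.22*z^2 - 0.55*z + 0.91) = -14.137*z^5 - 11.9991*z^4 + 2.8067*z^3 + 2.564*z^2 + 0.0816*z + 1.3104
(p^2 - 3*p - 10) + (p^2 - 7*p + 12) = 2*p^2 - 10*p + 2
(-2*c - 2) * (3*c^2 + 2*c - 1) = -6*c^3 - 10*c^2 - 2*c + 2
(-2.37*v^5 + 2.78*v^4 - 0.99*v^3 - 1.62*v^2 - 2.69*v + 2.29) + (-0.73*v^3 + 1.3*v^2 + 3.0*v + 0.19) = -2.37*v^5 + 2.78*v^4 - 1.72*v^3 - 0.32*v^2 + 0.31*v + 2.48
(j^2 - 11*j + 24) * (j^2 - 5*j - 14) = j^4 - 16*j^3 + 65*j^2 + 34*j - 336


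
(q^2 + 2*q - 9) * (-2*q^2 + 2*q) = -2*q^4 - 2*q^3 + 22*q^2 - 18*q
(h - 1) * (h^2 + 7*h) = h^3 + 6*h^2 - 7*h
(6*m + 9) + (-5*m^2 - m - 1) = -5*m^2 + 5*m + 8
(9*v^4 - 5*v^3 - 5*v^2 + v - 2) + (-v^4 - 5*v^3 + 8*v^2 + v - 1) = 8*v^4 - 10*v^3 + 3*v^2 + 2*v - 3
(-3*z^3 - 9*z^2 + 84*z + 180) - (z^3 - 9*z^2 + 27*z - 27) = -4*z^3 + 57*z + 207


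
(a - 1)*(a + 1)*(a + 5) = a^3 + 5*a^2 - a - 5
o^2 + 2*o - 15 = (o - 3)*(o + 5)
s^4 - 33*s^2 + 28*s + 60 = (s - 5)*(s - 2)*(s + 1)*(s + 6)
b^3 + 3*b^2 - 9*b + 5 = (b - 1)^2*(b + 5)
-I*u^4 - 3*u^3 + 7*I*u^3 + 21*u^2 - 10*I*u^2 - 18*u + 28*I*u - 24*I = (u - 6)*(u - 4*I)*(u + I)*(-I*u + I)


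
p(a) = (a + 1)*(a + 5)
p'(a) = 2*a + 6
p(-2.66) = -3.88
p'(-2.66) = 0.68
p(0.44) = 7.83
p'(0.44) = 6.88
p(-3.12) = -3.99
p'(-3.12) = -0.24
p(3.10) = 33.21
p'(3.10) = 12.20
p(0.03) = 5.18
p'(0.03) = 6.06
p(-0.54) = 2.05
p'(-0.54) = 4.92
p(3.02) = 32.24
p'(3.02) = 12.04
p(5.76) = 72.74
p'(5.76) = 17.52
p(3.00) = 32.00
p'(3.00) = 12.00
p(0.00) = 5.00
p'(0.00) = 6.00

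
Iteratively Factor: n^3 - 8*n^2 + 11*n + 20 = (n - 5)*(n^2 - 3*n - 4) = (n - 5)*(n - 4)*(n + 1)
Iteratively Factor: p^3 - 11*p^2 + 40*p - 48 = (p - 3)*(p^2 - 8*p + 16) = (p - 4)*(p - 3)*(p - 4)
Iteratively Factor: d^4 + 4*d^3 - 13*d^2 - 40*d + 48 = (d + 4)*(d^3 - 13*d + 12) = (d - 1)*(d + 4)*(d^2 + d - 12) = (d - 3)*(d - 1)*(d + 4)*(d + 4)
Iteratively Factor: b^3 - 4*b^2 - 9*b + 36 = (b + 3)*(b^2 - 7*b + 12) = (b - 4)*(b + 3)*(b - 3)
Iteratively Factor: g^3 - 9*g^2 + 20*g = (g)*(g^2 - 9*g + 20) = g*(g - 5)*(g - 4)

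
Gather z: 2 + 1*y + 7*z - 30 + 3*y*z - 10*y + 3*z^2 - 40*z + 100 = -9*y + 3*z^2 + z*(3*y - 33) + 72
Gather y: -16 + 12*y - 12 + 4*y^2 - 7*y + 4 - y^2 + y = 3*y^2 + 6*y - 24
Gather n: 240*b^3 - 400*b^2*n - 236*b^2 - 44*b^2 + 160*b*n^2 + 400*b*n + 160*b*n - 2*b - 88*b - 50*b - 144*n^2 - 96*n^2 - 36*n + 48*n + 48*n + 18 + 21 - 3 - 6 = 240*b^3 - 280*b^2 - 140*b + n^2*(160*b - 240) + n*(-400*b^2 + 560*b + 60) + 30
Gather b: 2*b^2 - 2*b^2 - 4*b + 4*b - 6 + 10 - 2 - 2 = 0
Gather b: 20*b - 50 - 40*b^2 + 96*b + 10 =-40*b^2 + 116*b - 40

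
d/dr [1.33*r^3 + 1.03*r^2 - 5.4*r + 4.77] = 3.99*r^2 + 2.06*r - 5.4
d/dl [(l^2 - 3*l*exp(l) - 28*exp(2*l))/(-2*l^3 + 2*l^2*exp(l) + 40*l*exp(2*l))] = (2*l^2*exp(l) + l^2 - 14*l*exp(l) + 35*exp(2*l))/(2*l^2*(l^2 - 10*l*exp(l) + 25*exp(2*l)))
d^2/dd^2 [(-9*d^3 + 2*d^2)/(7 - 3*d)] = 2*(81*d^3 - 567*d^2 + 1323*d - 98)/(27*d^3 - 189*d^2 + 441*d - 343)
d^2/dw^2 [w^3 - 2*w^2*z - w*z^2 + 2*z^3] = 6*w - 4*z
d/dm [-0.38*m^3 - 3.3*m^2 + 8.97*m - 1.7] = -1.14*m^2 - 6.6*m + 8.97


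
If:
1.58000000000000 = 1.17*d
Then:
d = 1.35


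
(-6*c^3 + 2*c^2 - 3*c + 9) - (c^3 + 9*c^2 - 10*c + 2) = -7*c^3 - 7*c^2 + 7*c + 7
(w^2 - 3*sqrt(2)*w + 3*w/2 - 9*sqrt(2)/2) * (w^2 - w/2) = w^4 - 3*sqrt(2)*w^3 + w^3 - 3*sqrt(2)*w^2 - 3*w^2/4 + 9*sqrt(2)*w/4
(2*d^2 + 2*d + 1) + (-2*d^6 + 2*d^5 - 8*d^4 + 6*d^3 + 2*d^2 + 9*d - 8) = -2*d^6 + 2*d^5 - 8*d^4 + 6*d^3 + 4*d^2 + 11*d - 7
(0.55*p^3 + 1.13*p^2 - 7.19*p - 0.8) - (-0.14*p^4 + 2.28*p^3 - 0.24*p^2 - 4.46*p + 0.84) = 0.14*p^4 - 1.73*p^3 + 1.37*p^2 - 2.73*p - 1.64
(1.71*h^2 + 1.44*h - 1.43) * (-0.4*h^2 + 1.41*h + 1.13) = -0.684*h^4 + 1.8351*h^3 + 4.5347*h^2 - 0.3891*h - 1.6159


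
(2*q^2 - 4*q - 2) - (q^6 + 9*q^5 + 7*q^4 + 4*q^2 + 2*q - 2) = -q^6 - 9*q^5 - 7*q^4 - 2*q^2 - 6*q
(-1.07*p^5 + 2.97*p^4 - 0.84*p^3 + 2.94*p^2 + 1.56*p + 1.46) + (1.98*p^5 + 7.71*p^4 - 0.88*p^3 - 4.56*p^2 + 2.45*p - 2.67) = 0.91*p^5 + 10.68*p^4 - 1.72*p^3 - 1.62*p^2 + 4.01*p - 1.21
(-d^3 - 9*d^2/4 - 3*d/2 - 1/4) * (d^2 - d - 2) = -d^5 - 5*d^4/4 + 11*d^3/4 + 23*d^2/4 + 13*d/4 + 1/2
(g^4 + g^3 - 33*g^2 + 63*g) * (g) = g^5 + g^4 - 33*g^3 + 63*g^2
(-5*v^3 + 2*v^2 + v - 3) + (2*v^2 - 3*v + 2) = -5*v^3 + 4*v^2 - 2*v - 1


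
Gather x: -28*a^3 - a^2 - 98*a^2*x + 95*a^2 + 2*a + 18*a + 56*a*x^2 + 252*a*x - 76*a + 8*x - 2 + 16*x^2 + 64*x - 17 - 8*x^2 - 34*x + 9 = -28*a^3 + 94*a^2 - 56*a + x^2*(56*a + 8) + x*(-98*a^2 + 252*a + 38) - 10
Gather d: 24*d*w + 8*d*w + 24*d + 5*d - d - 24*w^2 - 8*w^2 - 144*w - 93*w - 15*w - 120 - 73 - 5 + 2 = d*(32*w + 28) - 32*w^2 - 252*w - 196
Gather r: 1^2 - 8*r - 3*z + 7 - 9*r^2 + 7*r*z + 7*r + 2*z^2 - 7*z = -9*r^2 + r*(7*z - 1) + 2*z^2 - 10*z + 8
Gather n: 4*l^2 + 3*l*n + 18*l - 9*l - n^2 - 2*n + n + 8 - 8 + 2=4*l^2 + 9*l - n^2 + n*(3*l - 1) + 2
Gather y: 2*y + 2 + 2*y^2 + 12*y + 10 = 2*y^2 + 14*y + 12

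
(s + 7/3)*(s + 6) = s^2 + 25*s/3 + 14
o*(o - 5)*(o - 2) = o^3 - 7*o^2 + 10*o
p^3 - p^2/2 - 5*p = p*(p - 5/2)*(p + 2)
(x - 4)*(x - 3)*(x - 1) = x^3 - 8*x^2 + 19*x - 12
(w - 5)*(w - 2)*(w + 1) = w^3 - 6*w^2 + 3*w + 10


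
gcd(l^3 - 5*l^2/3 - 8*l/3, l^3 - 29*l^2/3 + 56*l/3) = l^2 - 8*l/3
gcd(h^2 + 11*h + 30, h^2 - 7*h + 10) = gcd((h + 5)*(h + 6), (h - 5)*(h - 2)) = 1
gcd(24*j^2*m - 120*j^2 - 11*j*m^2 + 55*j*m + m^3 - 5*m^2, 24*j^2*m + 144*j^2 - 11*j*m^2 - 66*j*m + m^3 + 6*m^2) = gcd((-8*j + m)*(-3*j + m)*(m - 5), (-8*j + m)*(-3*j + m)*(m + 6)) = 24*j^2 - 11*j*m + m^2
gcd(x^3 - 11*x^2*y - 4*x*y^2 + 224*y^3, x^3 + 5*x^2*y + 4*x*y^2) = x + 4*y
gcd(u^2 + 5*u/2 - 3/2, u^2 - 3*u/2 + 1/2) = u - 1/2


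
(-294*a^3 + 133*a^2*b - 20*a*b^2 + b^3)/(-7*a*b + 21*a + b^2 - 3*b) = (42*a^2 - 13*a*b + b^2)/(b - 3)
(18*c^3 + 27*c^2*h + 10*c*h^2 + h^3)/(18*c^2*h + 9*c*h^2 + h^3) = (c + h)/h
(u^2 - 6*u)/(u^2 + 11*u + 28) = u*(u - 6)/(u^2 + 11*u + 28)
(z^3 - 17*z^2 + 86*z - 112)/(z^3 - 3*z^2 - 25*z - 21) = (z^2 - 10*z + 16)/(z^2 + 4*z + 3)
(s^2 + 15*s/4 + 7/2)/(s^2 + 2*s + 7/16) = 4*(s + 2)/(4*s + 1)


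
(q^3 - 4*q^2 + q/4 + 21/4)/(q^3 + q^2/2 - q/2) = (4*q^2 - 20*q + 21)/(2*q*(2*q - 1))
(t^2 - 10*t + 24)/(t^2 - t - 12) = (t - 6)/(t + 3)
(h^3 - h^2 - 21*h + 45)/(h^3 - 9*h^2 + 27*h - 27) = (h + 5)/(h - 3)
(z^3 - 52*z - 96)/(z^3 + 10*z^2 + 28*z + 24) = (z - 8)/(z + 2)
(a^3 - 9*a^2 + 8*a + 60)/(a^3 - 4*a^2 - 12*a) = (a - 5)/a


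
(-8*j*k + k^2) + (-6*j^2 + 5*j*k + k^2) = -6*j^2 - 3*j*k + 2*k^2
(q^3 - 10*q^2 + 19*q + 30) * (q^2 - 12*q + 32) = q^5 - 22*q^4 + 171*q^3 - 518*q^2 + 248*q + 960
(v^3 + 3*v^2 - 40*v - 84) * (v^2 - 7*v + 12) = v^5 - 4*v^4 - 49*v^3 + 232*v^2 + 108*v - 1008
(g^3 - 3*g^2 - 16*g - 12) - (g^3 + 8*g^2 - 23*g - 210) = -11*g^2 + 7*g + 198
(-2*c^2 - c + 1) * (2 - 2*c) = 4*c^3 - 2*c^2 - 4*c + 2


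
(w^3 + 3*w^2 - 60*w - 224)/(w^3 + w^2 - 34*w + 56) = (w^2 - 4*w - 32)/(w^2 - 6*w + 8)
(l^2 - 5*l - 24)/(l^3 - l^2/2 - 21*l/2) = 2*(l - 8)/(l*(2*l - 7))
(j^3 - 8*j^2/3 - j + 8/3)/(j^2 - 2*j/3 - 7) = (-3*j^3 + 8*j^2 + 3*j - 8)/(-3*j^2 + 2*j + 21)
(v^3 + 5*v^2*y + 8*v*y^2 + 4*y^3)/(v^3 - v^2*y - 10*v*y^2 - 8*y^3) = (-v - 2*y)/(-v + 4*y)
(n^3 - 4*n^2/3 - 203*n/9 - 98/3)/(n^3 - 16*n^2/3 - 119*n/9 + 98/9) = (3*n^2 - 11*n - 42)/(3*n^2 - 23*n + 14)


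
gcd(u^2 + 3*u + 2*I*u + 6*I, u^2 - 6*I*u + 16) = u + 2*I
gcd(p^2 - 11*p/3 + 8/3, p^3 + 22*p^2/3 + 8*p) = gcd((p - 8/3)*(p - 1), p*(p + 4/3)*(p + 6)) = 1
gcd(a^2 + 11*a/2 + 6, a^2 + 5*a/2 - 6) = a + 4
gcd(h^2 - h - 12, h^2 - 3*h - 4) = h - 4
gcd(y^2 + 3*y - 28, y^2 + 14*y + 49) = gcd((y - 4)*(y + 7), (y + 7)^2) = y + 7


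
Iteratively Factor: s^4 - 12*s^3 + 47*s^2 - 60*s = (s - 5)*(s^3 - 7*s^2 + 12*s) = s*(s - 5)*(s^2 - 7*s + 12) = s*(s - 5)*(s - 3)*(s - 4)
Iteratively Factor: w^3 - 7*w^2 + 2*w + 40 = (w - 5)*(w^2 - 2*w - 8) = (w - 5)*(w + 2)*(w - 4)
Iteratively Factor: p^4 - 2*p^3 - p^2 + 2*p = (p + 1)*(p^3 - 3*p^2 + 2*p) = (p - 2)*(p + 1)*(p^2 - p) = (p - 2)*(p - 1)*(p + 1)*(p)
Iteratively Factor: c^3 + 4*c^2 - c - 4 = (c + 4)*(c^2 - 1) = (c - 1)*(c + 4)*(c + 1)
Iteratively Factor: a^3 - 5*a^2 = (a)*(a^2 - 5*a) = a^2*(a - 5)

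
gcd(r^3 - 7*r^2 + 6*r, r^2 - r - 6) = 1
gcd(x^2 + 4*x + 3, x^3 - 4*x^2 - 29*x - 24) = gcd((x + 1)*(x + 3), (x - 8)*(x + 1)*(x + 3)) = x^2 + 4*x + 3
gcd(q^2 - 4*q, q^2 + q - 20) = q - 4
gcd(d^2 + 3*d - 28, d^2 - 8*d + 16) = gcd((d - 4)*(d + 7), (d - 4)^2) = d - 4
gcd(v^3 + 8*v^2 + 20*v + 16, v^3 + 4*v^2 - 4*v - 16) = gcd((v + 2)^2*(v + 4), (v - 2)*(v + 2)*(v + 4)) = v^2 + 6*v + 8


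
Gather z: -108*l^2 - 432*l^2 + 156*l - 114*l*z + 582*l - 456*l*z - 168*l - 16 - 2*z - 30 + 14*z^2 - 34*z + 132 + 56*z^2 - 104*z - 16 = -540*l^2 + 570*l + 70*z^2 + z*(-570*l - 140) + 70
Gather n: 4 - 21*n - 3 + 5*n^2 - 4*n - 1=5*n^2 - 25*n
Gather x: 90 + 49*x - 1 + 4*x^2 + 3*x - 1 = 4*x^2 + 52*x + 88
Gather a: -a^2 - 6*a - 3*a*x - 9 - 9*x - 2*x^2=-a^2 + a*(-3*x - 6) - 2*x^2 - 9*x - 9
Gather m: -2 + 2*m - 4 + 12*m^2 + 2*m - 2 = 12*m^2 + 4*m - 8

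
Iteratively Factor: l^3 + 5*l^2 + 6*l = (l)*(l^2 + 5*l + 6) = l*(l + 2)*(l + 3)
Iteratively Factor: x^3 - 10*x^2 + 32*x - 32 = (x - 4)*(x^2 - 6*x + 8) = (x - 4)*(x - 2)*(x - 4)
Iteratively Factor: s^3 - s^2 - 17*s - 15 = (s - 5)*(s^2 + 4*s + 3) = (s - 5)*(s + 1)*(s + 3)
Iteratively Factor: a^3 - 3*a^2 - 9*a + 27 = (a + 3)*(a^2 - 6*a + 9) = (a - 3)*(a + 3)*(a - 3)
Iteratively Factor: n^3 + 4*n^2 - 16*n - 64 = (n - 4)*(n^2 + 8*n + 16) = (n - 4)*(n + 4)*(n + 4)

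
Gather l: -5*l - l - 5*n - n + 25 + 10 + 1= -6*l - 6*n + 36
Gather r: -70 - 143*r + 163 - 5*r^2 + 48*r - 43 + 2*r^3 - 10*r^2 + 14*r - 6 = 2*r^3 - 15*r^2 - 81*r + 44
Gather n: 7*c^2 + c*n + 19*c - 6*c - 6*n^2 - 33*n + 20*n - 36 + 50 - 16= 7*c^2 + 13*c - 6*n^2 + n*(c - 13) - 2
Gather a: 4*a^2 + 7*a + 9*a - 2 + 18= 4*a^2 + 16*a + 16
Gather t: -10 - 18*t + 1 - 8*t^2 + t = -8*t^2 - 17*t - 9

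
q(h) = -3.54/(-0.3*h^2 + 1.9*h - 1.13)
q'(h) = -3.54*(0.6*h - 1.9)/(-0.3*h^2 + 1.9*h - 1.13)^2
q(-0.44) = 1.75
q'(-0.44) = 1.87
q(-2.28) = 0.50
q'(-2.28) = 0.23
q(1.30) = -4.25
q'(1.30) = 5.71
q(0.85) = -13.20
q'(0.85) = 68.38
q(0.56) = 22.11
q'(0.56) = 216.06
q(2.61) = -1.98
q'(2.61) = 0.37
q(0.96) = -8.48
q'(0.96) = 26.89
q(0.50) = 13.88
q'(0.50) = 87.10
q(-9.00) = 0.08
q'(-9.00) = 0.01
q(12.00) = 0.16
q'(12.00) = -0.04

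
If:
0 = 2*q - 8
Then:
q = 4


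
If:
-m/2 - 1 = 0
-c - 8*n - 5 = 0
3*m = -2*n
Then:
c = -29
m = -2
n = 3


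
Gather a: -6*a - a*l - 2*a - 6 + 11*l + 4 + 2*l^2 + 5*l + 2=a*(-l - 8) + 2*l^2 + 16*l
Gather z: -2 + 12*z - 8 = 12*z - 10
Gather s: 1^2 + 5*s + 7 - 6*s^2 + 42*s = -6*s^2 + 47*s + 8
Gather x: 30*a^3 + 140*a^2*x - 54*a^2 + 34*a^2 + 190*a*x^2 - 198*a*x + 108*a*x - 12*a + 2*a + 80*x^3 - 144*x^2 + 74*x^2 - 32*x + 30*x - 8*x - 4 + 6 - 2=30*a^3 - 20*a^2 - 10*a + 80*x^3 + x^2*(190*a - 70) + x*(140*a^2 - 90*a - 10)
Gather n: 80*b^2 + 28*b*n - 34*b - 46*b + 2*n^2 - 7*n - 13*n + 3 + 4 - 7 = 80*b^2 - 80*b + 2*n^2 + n*(28*b - 20)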